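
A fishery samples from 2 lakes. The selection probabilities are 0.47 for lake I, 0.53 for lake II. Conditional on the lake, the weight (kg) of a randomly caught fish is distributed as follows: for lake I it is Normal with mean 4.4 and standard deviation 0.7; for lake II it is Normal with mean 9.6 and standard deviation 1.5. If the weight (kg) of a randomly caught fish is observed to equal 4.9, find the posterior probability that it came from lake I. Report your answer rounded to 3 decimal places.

Likelihoods f(4.9 | ·): I: 0.441593; II: 0.00196298.
Posterior ∝ prior × likelihood. Numerator for I: 0.47·0.441593 = 0.207549.
Normalizing constant: 0.47·0.441593 + 0.53·0.00196298 = 0.208589.
P(I | observation) = 0.207549 / 0.208589 = 0.995012.

0.995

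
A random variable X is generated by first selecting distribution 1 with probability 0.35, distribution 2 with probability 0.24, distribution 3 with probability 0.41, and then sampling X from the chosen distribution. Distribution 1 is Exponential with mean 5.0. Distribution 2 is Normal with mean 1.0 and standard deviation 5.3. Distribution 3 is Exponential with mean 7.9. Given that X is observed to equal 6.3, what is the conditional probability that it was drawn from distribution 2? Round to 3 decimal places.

Likelihoods f(6.3 | ·): 1: 0.0567308; 2: 0.0456549; 3: 0.0570213.
Posterior ∝ prior × likelihood. Numerator for 2: 0.24·0.0456549 = 0.0109572.
Normalizing constant: 0.35·0.0567308 + 0.24·0.0456549 + 0.41·0.0570213 = 0.0541917.
P(2 | observation) = 0.0109572 / 0.0541917 = 0.202193.

0.202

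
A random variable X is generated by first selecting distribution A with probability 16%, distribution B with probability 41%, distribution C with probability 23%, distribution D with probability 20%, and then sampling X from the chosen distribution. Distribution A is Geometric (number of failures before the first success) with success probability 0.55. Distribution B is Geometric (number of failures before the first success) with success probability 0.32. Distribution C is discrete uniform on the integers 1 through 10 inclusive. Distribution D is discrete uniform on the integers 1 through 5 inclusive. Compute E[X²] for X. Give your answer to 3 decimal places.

For each component E[X²] = Var + (mean)², giving A: 2.15702; B: 11.1562; C: 38.5; D: 11.
Overall E[X²] = 0.16·2.15702 + 0.41·11.1562 + 0.23·38.5 + 0.2·11 = 15.9742.

15.974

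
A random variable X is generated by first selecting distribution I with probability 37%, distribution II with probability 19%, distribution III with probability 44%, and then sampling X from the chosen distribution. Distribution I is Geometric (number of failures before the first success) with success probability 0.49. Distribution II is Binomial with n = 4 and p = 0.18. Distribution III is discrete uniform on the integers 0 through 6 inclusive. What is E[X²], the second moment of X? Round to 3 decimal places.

7.117

For each component E[X²] = Var + (mean)², giving I: 3.20741; II: 1.1088; III: 13.
Overall E[X²] = 0.37·3.20741 + 0.19·1.1088 + 0.44·13 = 7.11742.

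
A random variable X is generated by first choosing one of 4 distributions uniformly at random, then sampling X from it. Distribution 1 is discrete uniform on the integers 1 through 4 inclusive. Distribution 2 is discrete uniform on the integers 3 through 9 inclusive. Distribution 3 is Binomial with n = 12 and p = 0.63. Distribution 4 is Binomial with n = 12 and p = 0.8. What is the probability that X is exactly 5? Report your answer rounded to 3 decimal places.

0.055

Conditional on each component, P(X = 5): 1: 0; 2: 0.142857; 3: 0.0746174; 4: 0.00332189.
By total probability, P(X = 5) = 0.25·0 + 0.25·0.142857 + 0.25·0.0746174 + 0.25·0.00332189 = 0.0551991.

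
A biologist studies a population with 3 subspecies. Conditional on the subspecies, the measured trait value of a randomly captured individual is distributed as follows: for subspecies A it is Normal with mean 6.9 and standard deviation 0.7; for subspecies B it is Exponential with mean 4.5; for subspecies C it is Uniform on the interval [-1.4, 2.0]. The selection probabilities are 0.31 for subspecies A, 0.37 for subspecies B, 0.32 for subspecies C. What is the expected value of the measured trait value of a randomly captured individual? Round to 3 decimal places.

3.900

Component means — A: 6.9; B: 4.5; C: 0.3.
E[X] = 0.31·6.9 + 0.37·4.5 + 0.32·0.3 = 3.9.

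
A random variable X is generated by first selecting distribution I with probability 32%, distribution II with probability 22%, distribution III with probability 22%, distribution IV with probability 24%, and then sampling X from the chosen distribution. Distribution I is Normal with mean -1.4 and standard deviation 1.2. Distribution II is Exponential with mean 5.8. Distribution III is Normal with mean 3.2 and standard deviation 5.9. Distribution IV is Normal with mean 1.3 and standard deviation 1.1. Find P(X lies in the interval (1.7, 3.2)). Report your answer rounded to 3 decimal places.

Conditional on each component, P(1.7 < X < 3.2): I: 0.00482933; II: 0.169989; III: 0.100344; IV: 0.316005.
By total probability, P(1.7 < X < 3.2) = 0.32·0.00482933 + 0.22·0.169989 + 0.22·0.100344 + 0.24·0.316005 = 0.13686.

0.137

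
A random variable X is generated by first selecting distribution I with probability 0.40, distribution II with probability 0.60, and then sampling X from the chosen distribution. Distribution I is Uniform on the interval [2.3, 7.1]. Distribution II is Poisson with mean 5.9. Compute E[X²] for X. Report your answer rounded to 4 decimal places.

34.0300

For each component E[X²] = Var + (mean)², giving I: 24.01; II: 40.71.
Overall E[X²] = 0.4·24.01 + 0.6·40.71 = 34.03.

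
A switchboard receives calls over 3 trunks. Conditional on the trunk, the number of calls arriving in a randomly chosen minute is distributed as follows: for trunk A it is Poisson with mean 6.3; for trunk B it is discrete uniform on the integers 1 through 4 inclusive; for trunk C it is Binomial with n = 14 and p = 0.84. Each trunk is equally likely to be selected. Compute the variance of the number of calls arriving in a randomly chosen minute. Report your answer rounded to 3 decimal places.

17.588

Per component, A: μ=6.3, E[X²]=45.99; B: μ=2.5, E[X²]=7.5; C: μ=11.76, E[X²]=140.179.
E[X] = 0.333333·6.3 + 0.333333·2.5 + 0.333333·11.76 = 6.85333.
E[X²] = 0.333333·45.99 + 0.333333·7.5 + 0.333333·140.179 = 64.5564.
Var(X) = E[X²] − (E[X])² = 64.5564 − 46.9682 = 17.5882.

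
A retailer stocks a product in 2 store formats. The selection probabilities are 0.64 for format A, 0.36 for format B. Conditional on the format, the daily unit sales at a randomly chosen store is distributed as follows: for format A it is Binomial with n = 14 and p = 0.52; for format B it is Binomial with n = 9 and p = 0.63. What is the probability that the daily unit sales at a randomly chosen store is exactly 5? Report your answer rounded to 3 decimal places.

Conditional on each format, P(X = 5): A: 0.102956; B: 0.234358.
By total probability, P(X = 5) = 0.64·0.102956 + 0.36·0.234358 = 0.150261.

0.150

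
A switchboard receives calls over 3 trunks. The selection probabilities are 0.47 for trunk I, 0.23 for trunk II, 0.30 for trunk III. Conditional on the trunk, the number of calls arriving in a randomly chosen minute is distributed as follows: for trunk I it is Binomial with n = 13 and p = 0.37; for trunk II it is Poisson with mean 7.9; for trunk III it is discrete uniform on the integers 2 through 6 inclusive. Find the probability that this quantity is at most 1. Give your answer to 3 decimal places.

Conditional on each trunk, P(X ≤ 1): I: 0.021266; II: 0.00329962; III: 0.
By total probability, P(X ≤ 1) = 0.47·0.021266 + 0.23·0.00329962 + 0.3·0 = 0.0107539.

0.011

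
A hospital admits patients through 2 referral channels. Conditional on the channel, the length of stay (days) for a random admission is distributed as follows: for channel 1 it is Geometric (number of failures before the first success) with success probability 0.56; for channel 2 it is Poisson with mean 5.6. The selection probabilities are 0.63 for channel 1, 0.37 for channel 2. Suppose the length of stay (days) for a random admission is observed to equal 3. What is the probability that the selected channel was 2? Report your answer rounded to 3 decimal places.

Likelihoods P(X=3 | ·): 1: 0.047703; 2: 0.108234.
Posterior ∝ prior × likelihood. Numerator for 2: 0.37·0.108234 = 0.0400466.
Normalizing constant: 0.63·0.047703 + 0.37·0.108234 = 0.0700995.
P(2 | observation) = 0.0400466 / 0.0700995 = 0.571282.

0.571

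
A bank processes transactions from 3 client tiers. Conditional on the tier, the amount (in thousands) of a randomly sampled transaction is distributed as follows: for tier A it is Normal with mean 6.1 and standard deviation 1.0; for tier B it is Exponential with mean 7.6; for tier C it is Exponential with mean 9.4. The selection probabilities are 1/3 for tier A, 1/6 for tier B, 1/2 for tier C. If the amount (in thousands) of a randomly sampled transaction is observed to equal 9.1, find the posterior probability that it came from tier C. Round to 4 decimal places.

Likelihoods f(9.1 | ·): A: 0.00443185; B: 0.0397352; C: 0.0404053.
Posterior ∝ prior × likelihood. Numerator for C: 0.5·0.0404053 = 0.0202026.
Normalizing constant: 0.333333·0.00443185 + 0.166667·0.0397352 + 0.5·0.0404053 = 0.0283025.
P(C | observation) = 0.0202026 / 0.0283025 = 0.713812.

0.7138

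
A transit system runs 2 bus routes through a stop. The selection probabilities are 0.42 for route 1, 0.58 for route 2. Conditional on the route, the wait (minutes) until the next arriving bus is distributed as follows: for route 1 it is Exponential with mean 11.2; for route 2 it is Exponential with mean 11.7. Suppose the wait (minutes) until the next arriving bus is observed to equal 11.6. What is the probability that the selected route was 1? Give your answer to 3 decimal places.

0.420

Likelihoods f(11.6 | ·): 1: 0.031694; 2: 0.0317126.
Posterior ∝ prior × likelihood. Numerator for 1: 0.42·0.031694 = 0.0133115.
Normalizing constant: 0.42·0.031694 + 0.58·0.0317126 = 0.0317048.
P(1 | observation) = 0.0133115 / 0.0317048 = 0.419857.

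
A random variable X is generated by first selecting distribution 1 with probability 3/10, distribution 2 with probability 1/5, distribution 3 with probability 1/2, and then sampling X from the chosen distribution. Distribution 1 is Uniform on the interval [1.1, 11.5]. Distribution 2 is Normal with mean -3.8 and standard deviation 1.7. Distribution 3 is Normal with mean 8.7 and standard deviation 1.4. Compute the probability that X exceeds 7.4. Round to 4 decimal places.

Conditional on each component, P(X > 7.4): 1: 0.394231; 2: 2.22542e-11; 3: 0.823444.
By total probability, P(X > 7.4) = 0.3·0.394231 + 0.2·2.22542e-11 + 0.5·0.823444 = 0.529991.

0.5300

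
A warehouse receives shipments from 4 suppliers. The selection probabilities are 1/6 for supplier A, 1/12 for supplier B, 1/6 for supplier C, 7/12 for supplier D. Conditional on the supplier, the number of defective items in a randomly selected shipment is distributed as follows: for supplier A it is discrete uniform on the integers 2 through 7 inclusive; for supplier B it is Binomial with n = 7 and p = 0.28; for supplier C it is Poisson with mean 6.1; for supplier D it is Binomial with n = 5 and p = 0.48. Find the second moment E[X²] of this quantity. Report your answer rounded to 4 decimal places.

For each component E[X²] = Var + (mean)², giving A: 23.1667; B: 5.2528; C: 43.31; D: 7.008.
Overall E[X²] = 0.166667·23.1667 + 0.0833333·5.2528 + 0.166667·43.31 + 0.583333·7.008 = 15.6052.

15.6052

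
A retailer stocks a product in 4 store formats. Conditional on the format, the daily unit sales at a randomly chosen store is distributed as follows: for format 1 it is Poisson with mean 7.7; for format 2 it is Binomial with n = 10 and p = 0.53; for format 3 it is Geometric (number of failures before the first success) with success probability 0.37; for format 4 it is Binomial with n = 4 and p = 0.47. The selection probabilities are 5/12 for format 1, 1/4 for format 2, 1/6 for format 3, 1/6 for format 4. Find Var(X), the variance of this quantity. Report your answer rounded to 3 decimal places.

11.242

Per component, 1: μ=7.7, E[X²]=66.99; 2: μ=5.3, E[X²]=30.581; 3: μ=1.7027, E[X²]=7.5011; 4: μ=1.88, E[X²]=4.5308.
E[X] = 0.416667·7.7 + 0.25·5.3 + 0.166667·1.7027 + 0.166667·1.88 = 5.13045.
E[X²] = 0.416667·66.99 + 0.25·30.581 + 0.166667·7.5011 + 0.166667·4.5308 = 37.5631.
Var(X) = E[X²] − (E[X])² = 37.5631 − 26.3215 = 11.2415.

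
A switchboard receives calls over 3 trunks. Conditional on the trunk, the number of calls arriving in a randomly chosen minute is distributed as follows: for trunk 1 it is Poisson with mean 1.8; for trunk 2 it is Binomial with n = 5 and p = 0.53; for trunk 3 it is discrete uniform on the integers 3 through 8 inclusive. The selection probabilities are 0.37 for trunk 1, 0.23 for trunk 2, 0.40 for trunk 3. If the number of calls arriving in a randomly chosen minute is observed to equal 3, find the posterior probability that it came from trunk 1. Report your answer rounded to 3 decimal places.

Likelihoods P(X=3 | ·): 1: 0.160671; 2: 0.328869; 3: 0.166667.
Posterior ∝ prior × likelihood. Numerator for 1: 0.37·0.160671 = 0.0594481.
Normalizing constant: 0.37·0.160671 + 0.23·0.328869 + 0.4·0.166667 = 0.201755.
P(1 | observation) = 0.0594481 / 0.201755 = 0.294655.

0.295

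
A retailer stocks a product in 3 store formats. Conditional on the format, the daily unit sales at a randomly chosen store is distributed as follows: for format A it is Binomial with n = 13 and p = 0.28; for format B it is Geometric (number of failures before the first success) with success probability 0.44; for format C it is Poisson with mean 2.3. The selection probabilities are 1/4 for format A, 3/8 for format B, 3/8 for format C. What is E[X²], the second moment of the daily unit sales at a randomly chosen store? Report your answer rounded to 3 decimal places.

8.506

For each component E[X²] = Var + (mean)², giving A: 15.8704; B: 4.5124; C: 7.59.
Overall E[X²] = 0.25·15.8704 + 0.375·4.5124 + 0.375·7.59 = 8.506.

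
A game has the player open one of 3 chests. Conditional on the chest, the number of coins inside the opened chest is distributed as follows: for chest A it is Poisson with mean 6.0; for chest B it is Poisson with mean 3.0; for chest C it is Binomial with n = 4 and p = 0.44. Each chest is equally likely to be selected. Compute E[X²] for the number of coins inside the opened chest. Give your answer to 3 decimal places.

For each component E[X²] = Var + (mean)², giving A: 42; B: 12; C: 4.0832.
Overall E[X²] = 0.333333·42 + 0.333333·12 + 0.333333·4.0832 = 19.3611.

19.361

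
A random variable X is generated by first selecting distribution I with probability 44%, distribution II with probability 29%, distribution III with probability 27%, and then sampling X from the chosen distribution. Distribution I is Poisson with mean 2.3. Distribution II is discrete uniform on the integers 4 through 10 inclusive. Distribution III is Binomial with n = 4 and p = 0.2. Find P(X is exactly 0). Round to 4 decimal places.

Conditional on each component, P(X = 0): I: 0.100259; II: 0; III: 0.4096.
By total probability, P(X = 0) = 0.44·0.100259 + 0.29·0 + 0.27·0.4096 = 0.154706.

0.1547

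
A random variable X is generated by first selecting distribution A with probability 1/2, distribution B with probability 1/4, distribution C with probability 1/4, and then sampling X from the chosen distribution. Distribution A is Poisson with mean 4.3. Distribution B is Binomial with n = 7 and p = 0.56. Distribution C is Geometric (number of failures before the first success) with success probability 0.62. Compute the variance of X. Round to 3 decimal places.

Per component, A: μ=4.3, E[X²]=22.79; B: μ=3.92, E[X²]=17.0912; C: μ=0.612903, E[X²]=1.3642.
E[X] = 0.5·4.3 + 0.25·3.92 + 0.25·0.612903 = 3.28323.
E[X²] = 0.5·22.79 + 0.25·17.0912 + 0.25·1.3642 = 16.0089.
Var(X) = E[X²] − (E[X])² = 16.0089 − 10.7796 = 5.22928.

5.229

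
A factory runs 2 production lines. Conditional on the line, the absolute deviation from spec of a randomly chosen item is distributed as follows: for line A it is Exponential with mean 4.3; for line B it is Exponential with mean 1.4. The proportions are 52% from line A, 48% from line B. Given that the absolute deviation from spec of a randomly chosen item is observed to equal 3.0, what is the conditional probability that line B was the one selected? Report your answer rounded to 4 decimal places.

0.4006

Likelihoods f(3.0 | ·): A: 0.115754; B: 0.0837994.
Posterior ∝ prior × likelihood. Numerator for B: 0.48·0.0837994 = 0.0402237.
Normalizing constant: 0.52·0.115754 + 0.48·0.0837994 = 0.100416.
P(B | observation) = 0.0402237 / 0.100416 = 0.400572.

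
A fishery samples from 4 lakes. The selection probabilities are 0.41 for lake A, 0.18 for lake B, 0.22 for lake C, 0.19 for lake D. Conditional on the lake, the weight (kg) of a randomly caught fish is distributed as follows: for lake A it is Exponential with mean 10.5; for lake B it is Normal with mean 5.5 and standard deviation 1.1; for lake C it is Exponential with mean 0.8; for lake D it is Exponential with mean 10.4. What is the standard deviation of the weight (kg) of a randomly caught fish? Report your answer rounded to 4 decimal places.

9.0550

Per component, A: μ=10.5, E[X²]=220.5; B: μ=5.5, E[X²]=31.46; C: μ=0.8, E[X²]=1.28; D: μ=10.4, E[X²]=216.32.
E[X] = 0.41·10.5 + 0.18·5.5 + 0.22·0.8 + 0.19·10.4 = 7.447.
E[X²] = 0.41·220.5 + 0.18·31.46 + 0.22·1.28 + 0.19·216.32 = 137.45.
Var(X) = E[X²] − (E[X])² = 137.45 − 55.4578 = 81.9924.
SD(X) = √81.9924 = 9.05496.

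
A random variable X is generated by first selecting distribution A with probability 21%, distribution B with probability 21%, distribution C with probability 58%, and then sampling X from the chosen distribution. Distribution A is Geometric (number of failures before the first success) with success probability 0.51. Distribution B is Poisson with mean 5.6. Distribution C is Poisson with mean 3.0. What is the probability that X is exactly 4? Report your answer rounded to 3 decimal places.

Conditional on each component, P(X = 4): A: 0.0294005; B: 0.151528; C: 0.168031.
By total probability, P(X = 4) = 0.21·0.0294005 + 0.21·0.151528 + 0.58·0.168031 = 0.135453.

0.135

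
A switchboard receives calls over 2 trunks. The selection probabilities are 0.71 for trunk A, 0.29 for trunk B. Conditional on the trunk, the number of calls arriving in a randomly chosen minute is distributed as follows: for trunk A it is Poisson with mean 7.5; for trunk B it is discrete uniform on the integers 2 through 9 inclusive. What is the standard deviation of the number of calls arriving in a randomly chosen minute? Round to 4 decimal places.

2.7697

Per component, A: μ=7.5, E[X²]=63.75; B: μ=5.5, E[X²]=35.5.
E[X] = 0.71·7.5 + 0.29·5.5 = 6.92.
E[X²] = 0.71·63.75 + 0.29·35.5 = 55.5575.
Var(X) = E[X²] − (E[X])² = 55.5575 − 47.8864 = 7.6711.
SD(X) = √7.6711 = 2.76968.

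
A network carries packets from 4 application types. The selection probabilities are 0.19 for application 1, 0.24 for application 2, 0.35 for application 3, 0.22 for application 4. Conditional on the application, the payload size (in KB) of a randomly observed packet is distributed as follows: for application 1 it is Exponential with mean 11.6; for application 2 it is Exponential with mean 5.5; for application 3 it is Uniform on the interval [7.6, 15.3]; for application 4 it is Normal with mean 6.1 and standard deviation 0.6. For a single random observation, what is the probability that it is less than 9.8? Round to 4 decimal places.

0.6280

Conditional on each application, P(X < 9.8): 1: 0.570369; 2: 0.831668; 3: 0.285714; 4: 1.
By total probability, P(X < 9.8) = 0.19·0.570369 + 0.24·0.831668 + 0.35·0.285714 + 0.22·1 = 0.62797.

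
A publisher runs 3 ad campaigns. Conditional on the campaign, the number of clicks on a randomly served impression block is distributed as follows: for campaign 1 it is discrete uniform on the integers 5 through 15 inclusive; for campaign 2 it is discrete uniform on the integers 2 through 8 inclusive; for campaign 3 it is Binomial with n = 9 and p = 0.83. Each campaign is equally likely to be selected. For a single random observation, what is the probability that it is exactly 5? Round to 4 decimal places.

0.0917

Conditional on each campaign, P(X = 5): 1: 0.0909091; 2: 0.142857; 3: 0.0414531.
By total probability, P(X = 5) = 0.333333·0.0909091 + 0.333333·0.142857 + 0.333333·0.0414531 = 0.0917398.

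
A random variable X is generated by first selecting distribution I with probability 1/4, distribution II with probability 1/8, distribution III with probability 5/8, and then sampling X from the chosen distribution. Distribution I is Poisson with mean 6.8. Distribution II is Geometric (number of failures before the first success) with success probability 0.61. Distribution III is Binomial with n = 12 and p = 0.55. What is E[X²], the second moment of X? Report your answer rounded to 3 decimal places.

For each component E[X²] = Var + (mean)², giving I: 53.04; II: 1.45687; III: 46.53.
Overall E[X²] = 0.25·53.04 + 0.125·1.45687 + 0.625·46.53 = 42.5234.

42.523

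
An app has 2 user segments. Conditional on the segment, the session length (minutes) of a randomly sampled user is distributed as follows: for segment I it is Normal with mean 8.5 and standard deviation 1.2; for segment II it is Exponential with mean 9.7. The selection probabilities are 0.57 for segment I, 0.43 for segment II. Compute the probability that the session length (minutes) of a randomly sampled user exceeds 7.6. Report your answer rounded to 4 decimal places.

Conditional on each segment, P(X > 7.6): I: 0.773373; II: 0.456802.
By total probability, P(X > 7.6) = 0.57·0.773373 + 0.43·0.456802 = 0.637247.

0.6372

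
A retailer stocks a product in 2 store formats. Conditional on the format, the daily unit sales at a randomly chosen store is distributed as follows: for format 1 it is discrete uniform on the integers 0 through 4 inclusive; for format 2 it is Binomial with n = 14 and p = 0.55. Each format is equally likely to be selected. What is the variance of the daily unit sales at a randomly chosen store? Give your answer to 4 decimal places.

10.8550

Per component, 1: μ=2, E[X²]=6; 2: μ=7.7, E[X²]=62.755.
E[X] = 0.5·2 + 0.5·7.7 = 4.85.
E[X²] = 0.5·6 + 0.5·62.755 = 34.3775.
Var(X) = E[X²] − (E[X])² = 34.3775 − 23.5225 = 10.855.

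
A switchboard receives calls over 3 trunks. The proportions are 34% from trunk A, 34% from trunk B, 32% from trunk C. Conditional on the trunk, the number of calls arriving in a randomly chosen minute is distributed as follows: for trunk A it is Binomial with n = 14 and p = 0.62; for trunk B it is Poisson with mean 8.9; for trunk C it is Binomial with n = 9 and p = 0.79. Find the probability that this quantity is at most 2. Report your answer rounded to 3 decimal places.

0.003

Conditional on each trunk, P(X ≤ 2): A: 0.000348335; B: 0.00675193; C: 0.000432348.
By total probability, P(X ≤ 2) = 0.34·0.000348335 + 0.34·0.00675193 + 0.32·0.000432348 = 0.00255244.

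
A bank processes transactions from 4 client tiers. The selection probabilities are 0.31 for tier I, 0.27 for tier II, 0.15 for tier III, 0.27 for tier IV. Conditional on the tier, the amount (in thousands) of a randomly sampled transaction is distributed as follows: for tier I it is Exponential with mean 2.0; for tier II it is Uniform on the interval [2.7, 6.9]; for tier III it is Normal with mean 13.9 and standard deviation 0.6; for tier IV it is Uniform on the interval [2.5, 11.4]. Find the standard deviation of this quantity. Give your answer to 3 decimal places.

Per component, I: μ=2, E[X²]=8; II: μ=4.8, E[X²]=24.51; III: μ=13.9, E[X²]=193.57; IV: μ=6.95, E[X²]=54.9033.
E[X] = 0.31·2 + 0.27·4.8 + 0.15·13.9 + 0.27·6.95 = 5.8775.
E[X²] = 0.31·8 + 0.27·24.51 + 0.15·193.57 + 0.27·54.9033 = 52.9571.
Var(X) = E[X²] − (E[X])² = 52.9571 − 34.545 = 18.4121.
SD(X) = √18.4121 = 4.29093.

4.291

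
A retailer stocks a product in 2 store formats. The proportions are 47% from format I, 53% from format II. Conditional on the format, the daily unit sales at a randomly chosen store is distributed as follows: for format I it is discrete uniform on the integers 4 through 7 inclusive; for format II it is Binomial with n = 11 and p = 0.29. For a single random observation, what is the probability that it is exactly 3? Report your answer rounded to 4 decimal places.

Conditional on each format, P(X = 3): I: 0; II: 0.259863.
By total probability, P(X = 3) = 0.47·0 + 0.53·0.259863 = 0.137727.

0.1377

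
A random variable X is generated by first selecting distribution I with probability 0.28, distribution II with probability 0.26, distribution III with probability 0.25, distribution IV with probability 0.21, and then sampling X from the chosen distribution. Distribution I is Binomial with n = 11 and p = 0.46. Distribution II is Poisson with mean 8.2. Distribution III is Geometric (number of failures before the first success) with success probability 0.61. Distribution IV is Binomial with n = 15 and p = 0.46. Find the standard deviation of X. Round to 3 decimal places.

3.477

Per component, I: μ=5.06, E[X²]=28.336; II: μ=8.2, E[X²]=75.44; III: μ=0.639344, E[X²]=1.45687; IV: μ=6.9, E[X²]=51.336.
E[X] = 0.28·5.06 + 0.26·8.2 + 0.25·0.639344 + 0.21·6.9 = 5.15764.
E[X²] = 0.28·28.336 + 0.26·75.44 + 0.25·1.45687 + 0.21·51.336 = 38.6933.
Var(X) = E[X²] − (E[X])² = 38.6933 − 26.6012 = 12.092.
SD(X) = √12.092 = 3.47736.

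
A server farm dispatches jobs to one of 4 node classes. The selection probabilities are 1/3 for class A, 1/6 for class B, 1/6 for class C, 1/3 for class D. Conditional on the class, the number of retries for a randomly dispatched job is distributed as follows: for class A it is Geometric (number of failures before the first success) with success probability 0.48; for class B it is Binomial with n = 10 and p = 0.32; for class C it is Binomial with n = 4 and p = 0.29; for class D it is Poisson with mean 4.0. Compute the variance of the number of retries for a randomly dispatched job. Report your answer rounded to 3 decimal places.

4.379

Per component, A: μ=1.08333, E[X²]=3.43056; B: μ=3.2, E[X²]=12.416; C: μ=1.16, E[X²]=2.1692; D: μ=4, E[X²]=20.
E[X] = 0.333333·1.08333 + 0.166667·3.2 + 0.166667·1.16 + 0.333333·4 = 2.42111.
E[X²] = 0.333333·3.43056 + 0.166667·12.416 + 0.166667·2.1692 + 0.333333·20 = 10.2411.
Var(X) = E[X²] − (E[X])² = 10.2411 − 5.86178 = 4.37927.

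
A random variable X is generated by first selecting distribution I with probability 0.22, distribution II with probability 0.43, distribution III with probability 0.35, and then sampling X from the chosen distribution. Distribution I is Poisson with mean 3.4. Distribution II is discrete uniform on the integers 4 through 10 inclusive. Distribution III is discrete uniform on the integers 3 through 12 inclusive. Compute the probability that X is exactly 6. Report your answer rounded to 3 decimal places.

0.112

Conditional on each component, P(X = 6): I: 0.0716044; II: 0.142857; III: 0.1.
By total probability, P(X = 6) = 0.22·0.0716044 + 0.43·0.142857 + 0.35·0.1 = 0.112182.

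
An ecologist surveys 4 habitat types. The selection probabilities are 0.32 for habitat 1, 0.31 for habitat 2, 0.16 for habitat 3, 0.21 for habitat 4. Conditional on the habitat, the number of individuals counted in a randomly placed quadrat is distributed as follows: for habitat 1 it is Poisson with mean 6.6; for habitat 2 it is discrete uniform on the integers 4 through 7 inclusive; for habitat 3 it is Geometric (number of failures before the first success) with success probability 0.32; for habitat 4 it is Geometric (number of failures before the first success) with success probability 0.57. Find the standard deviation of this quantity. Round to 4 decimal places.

Per component, 1: μ=6.6, E[X²]=50.16; 2: μ=5.5, E[X²]=31.5; 3: μ=2.125, E[X²]=11.1562; 4: μ=0.754386, E[X²]=1.89258.
E[X] = 0.32·6.6 + 0.31·5.5 + 0.16·2.125 + 0.21·0.754386 = 4.31542.
E[X²] = 0.32·50.16 + 0.31·31.5 + 0.16·11.1562 + 0.21·1.89258 = 27.9986.
Var(X) = E[X²] − (E[X])² = 27.9986 − 18.6229 = 9.37578.
SD(X) = √9.37578 = 3.06199.

3.0620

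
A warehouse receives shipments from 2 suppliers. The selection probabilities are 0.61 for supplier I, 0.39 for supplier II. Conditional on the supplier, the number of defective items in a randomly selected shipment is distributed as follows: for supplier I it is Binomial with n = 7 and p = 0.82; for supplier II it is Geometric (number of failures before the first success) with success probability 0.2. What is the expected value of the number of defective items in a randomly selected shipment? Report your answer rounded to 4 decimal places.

Component means — I: 5.74; II: 4.
E[X] = 0.61·5.74 + 0.39·4 = 5.0614.

5.0614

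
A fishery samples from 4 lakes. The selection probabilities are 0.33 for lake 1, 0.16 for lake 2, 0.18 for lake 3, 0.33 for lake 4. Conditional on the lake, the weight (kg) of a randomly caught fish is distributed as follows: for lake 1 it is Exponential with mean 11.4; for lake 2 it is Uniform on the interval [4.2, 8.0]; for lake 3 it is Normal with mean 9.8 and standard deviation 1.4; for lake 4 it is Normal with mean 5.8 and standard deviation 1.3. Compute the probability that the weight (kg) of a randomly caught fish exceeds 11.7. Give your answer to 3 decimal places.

0.134

Conditional on each lake, P(X > 11.7): 1: 0.358325; 2: 0; 3: 0.0873679; 4: 2.83331e-06.
By total probability, P(X > 11.7) = 0.33·0.358325 + 0.16·0 + 0.18·0.0873679 + 0.33·2.83331e-06 = 0.133974.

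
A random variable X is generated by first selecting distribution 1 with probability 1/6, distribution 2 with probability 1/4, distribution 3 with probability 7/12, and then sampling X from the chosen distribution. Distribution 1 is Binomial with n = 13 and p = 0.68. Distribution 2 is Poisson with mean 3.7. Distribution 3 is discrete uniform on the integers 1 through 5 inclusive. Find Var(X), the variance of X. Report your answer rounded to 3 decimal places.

Per component, 1: μ=8.84, E[X²]=80.9744; 2: μ=3.7, E[X²]=17.39; 3: μ=3, E[X²]=11.
E[X] = 0.166667·8.84 + 0.25·3.7 + 0.583333·3 = 4.14833.
E[X²] = 0.166667·80.9744 + 0.25·17.39 + 0.583333·11 = 24.2599.
Var(X) = E[X²] − (E[X])² = 24.2599 − 17.2087 = 7.05123.

7.051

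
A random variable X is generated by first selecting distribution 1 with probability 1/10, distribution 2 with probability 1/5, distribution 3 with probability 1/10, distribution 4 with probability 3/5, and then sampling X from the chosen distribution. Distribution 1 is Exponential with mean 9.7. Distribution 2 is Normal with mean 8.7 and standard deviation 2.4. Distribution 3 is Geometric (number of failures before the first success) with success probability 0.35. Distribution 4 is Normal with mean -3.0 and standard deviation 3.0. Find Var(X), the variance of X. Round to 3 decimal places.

45.583

Per component, 1: μ=9.7, E[X²]=188.18; 2: μ=8.7, E[X²]=81.45; 3: μ=1.85714, E[X²]=8.7551; 4: μ=-3, E[X²]=18.
E[X] = 0.1·9.7 + 0.2·8.7 + 0.1·1.85714 + 0.6·-3 = 1.09571.
E[X²] = 0.1·188.18 + 0.2·81.45 + 0.1·8.7551 + 0.6·18 = 46.7835.
Var(X) = E[X²] − (E[X])² = 46.7835 − 1.20059 = 45.5829.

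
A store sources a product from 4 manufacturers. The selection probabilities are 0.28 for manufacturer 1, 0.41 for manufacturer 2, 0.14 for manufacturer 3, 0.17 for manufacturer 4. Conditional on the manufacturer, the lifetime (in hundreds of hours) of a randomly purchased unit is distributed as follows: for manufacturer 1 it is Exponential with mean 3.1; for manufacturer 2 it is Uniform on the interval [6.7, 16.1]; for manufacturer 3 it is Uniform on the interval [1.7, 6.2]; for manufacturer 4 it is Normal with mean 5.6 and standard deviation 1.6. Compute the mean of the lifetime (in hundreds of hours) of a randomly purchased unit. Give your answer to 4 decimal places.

7.0470

Component means — 1: 3.1; 2: 11.4; 3: 3.95; 4: 5.6.
E[X] = 0.28·3.1 + 0.41·11.4 + 0.14·3.95 + 0.17·5.6 = 7.047.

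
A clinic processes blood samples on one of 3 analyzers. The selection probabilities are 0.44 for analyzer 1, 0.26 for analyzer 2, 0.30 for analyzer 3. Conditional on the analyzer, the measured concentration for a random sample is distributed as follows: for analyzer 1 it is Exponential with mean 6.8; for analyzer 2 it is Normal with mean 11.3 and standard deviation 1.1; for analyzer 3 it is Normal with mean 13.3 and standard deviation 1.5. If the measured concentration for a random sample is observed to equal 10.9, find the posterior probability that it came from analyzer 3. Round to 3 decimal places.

0.180

Likelihoods f(10.9 | ·): 1: 0.0296035; 2: 0.339472; 3: 0.0739472.
Posterior ∝ prior × likelihood. Numerator for 3: 0.3·0.0739472 = 0.0221842.
Normalizing constant: 0.44·0.0296035 + 0.26·0.339472 + 0.3·0.0739472 = 0.123472.
P(3 | observation) = 0.0221842 / 0.123472 = 0.179669.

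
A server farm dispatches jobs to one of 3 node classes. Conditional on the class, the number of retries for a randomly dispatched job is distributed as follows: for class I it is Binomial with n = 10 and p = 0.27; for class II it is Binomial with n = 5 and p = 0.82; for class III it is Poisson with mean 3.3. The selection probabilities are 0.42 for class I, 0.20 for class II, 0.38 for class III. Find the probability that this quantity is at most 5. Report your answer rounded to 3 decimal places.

Conditional on each class, P(X ≤ 5): I: 0.971278; II: 1; III: 0.882877.
By total probability, P(X ≤ 5) = 0.42·0.971278 + 0.2·1 + 0.38·0.882877 = 0.94343.

0.943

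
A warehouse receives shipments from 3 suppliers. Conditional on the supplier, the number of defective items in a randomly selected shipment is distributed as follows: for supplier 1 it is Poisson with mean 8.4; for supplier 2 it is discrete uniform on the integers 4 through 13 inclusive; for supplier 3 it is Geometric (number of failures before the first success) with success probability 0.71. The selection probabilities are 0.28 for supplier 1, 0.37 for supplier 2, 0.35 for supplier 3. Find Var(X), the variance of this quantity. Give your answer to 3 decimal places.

20.344

Per component, 1: μ=8.4, E[X²]=78.96; 2: μ=8.5, E[X²]=80.5; 3: μ=0.408451, E[X²]=0.742115.
E[X] = 0.28·8.4 + 0.37·8.5 + 0.35·0.408451 = 5.63996.
E[X²] = 0.28·78.96 + 0.37·80.5 + 0.35·0.742115 = 52.1535.
Var(X) = E[X²] − (E[X])² = 52.1535 − 31.8091 = 20.3444.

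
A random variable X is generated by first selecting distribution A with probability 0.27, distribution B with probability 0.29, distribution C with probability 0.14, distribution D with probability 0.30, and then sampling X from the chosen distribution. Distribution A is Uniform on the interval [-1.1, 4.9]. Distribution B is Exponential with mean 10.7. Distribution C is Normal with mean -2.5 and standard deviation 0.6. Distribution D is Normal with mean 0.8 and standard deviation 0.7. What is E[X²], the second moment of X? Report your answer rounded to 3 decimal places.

For each component E[X²] = Var + (mean)², giving A: 6.61; B: 228.98; C: 6.61; D: 1.13.
Overall E[X²] = 0.27·6.61 + 0.29·228.98 + 0.14·6.61 + 0.3·1.13 = 69.4533.

69.453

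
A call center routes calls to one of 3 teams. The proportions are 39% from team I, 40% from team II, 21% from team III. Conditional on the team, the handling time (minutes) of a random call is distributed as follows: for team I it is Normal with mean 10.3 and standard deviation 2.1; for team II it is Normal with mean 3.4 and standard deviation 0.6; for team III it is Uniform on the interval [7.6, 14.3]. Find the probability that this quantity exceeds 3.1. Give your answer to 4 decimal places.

0.8765

Conditional on each team, P(X > 3.1): I: 0.999697; II: 0.691462; III: 1.
By total probability, P(X > 3.1) = 0.39·0.999697 + 0.4·0.691462 + 0.21·1 = 0.876467.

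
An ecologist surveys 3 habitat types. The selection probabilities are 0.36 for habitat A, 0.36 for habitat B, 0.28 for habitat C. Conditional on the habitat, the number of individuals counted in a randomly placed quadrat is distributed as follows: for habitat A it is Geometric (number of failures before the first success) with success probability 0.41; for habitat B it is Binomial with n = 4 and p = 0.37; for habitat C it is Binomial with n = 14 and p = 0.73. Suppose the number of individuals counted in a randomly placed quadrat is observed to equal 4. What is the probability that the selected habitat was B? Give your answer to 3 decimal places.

Likelihoods P(X=4 | ·): A: 0.0496812; B: 0.0187416; C: 0.000585279.
Posterior ∝ prior × likelihood. Numerator for B: 0.36·0.0187416 = 0.00674698.
Normalizing constant: 0.36·0.0496812 + 0.36·0.0187416 + 0.28·0.000585279 = 0.0247961.
P(B | observation) = 0.00674698 / 0.0247961 = 0.272099.

0.272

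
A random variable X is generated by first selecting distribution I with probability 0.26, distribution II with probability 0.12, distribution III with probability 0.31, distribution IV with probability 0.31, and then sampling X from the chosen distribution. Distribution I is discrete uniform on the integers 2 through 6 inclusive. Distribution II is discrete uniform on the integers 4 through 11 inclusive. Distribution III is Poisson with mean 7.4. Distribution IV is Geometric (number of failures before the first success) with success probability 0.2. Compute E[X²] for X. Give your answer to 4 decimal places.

For each component E[X²] = Var + (mean)², giving I: 18; II: 61.5; III: 62.16; IV: 36.
Overall E[X²] = 0.26·18 + 0.12·61.5 + 0.31·62.16 + 0.31·36 = 42.4896.

42.4896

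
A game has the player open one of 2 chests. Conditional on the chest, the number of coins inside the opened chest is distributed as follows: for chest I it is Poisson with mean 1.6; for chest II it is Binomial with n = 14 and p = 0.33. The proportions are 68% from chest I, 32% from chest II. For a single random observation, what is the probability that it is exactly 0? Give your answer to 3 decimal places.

Conditional on each chest, P(X = 0): I: 0.201897; II: 0.00367322.
By total probability, P(X = 0) = 0.68·0.201897 + 0.32·0.00367322 = 0.138465.

0.138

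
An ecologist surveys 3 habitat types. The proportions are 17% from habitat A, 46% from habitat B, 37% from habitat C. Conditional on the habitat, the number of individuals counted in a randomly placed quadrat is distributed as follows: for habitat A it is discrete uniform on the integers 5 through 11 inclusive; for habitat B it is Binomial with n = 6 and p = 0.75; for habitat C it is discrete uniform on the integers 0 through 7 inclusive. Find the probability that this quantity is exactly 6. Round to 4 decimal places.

0.1524

Conditional on each habitat, P(X = 6): A: 0.142857; B: 0.177979; C: 0.125.
By total probability, P(X = 6) = 0.17·0.142857 + 0.46·0.177979 + 0.37·0.125 = 0.152406.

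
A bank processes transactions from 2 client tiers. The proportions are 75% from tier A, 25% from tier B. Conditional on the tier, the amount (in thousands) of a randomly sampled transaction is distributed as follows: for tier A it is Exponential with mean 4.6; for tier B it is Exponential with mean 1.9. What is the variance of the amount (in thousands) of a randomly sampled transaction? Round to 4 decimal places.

Per component, A: μ=4.6, E[X²]=42.32; B: μ=1.9, E[X²]=7.22.
E[X] = 0.75·4.6 + 0.25·1.9 = 3.925.
E[X²] = 0.75·42.32 + 0.25·7.22 = 33.545.
Var(X) = E[X²] − (E[X])² = 33.545 − 15.4056 = 18.1394.

18.1394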